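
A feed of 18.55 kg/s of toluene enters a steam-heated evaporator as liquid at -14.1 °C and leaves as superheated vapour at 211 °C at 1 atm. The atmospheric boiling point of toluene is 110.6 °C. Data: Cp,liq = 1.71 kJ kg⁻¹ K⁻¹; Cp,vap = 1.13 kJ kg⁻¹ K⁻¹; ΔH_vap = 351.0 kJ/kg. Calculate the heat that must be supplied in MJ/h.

liquid -14.1→110.6 °C: 213.24 kJ/kg
vaporisation at 110.6 °C: 351 kJ/kg
vapour 110.6→211 °C: 113.45 kJ/kg
Δh = 213.24 + 351 + 113.45 = 677.69 kJ/kg
Q = ṁ·Δh = 18.55 kg/s × 677.69 kJ/kg = 12571 kJ/s
|Q| = 12571 kW = 45256 MJ/h

Q = 45300 MJ/h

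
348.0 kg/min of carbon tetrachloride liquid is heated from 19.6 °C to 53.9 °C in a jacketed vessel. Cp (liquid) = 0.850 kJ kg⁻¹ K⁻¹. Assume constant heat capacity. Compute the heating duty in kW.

Q = 169 kW

Q = ṁ·Cp·ΔT = 348.0 × 0.850 × (53.9 − 19.6) = 10146 kJ/min
Converting: 10146 / 60 s = 169.1 kW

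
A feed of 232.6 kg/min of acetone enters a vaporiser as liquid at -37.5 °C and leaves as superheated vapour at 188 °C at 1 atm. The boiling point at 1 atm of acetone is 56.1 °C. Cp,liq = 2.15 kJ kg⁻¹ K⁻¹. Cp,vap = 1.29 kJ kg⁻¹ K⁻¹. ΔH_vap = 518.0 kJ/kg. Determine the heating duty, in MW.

liquid -37.5→56.1 °C: 201.24 kJ/kg
vaporisation at 56.1 °C: 518 kJ/kg
vapour 56.1→188 °C: 170.15 kJ/kg
Δh = 201.24 + 518 + 170.15 = 889.39 kJ/kg
Q = ṁ·Δh = 232.6 kg/min × 889.39 kJ/kg = 206870 kJ/min
|Q| = 3447.9 kW = 3.4479 MW

Q = 3.45 MW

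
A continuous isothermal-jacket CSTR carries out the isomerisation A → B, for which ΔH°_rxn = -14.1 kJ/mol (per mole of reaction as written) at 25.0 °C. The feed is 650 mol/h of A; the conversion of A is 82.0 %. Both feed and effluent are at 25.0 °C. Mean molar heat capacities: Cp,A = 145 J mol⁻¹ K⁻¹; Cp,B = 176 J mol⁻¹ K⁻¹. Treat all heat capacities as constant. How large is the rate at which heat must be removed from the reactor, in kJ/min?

Extent of reaction ξ = 0.820 × 650 = 533 mol/h
Reaction term: ξ·ΔH°_rxn = 533 × -14.1 = -7515.3 kJ/h
Q = ΔH = -7515.3 kJ/h = -2.0876 kW
Heat removed = 125.25 kJ/min

Q_out = 125 kJ/min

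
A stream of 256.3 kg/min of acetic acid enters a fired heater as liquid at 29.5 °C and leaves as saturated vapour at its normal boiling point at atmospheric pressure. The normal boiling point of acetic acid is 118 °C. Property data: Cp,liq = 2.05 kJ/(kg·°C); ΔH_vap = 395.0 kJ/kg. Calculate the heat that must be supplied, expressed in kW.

liquid 29.5→118 °C: 181.42 kJ/kg
vaporisation at 118 °C: 395 kJ/kg
Δh = 181.42 + 395 = 576.42 kJ/kg
Q = ṁ·Δh = 256.3 kg/min × 576.42 kJ/kg = 147740 kJ/min
|Q| = 2462.3 kW

Q = 2460 kW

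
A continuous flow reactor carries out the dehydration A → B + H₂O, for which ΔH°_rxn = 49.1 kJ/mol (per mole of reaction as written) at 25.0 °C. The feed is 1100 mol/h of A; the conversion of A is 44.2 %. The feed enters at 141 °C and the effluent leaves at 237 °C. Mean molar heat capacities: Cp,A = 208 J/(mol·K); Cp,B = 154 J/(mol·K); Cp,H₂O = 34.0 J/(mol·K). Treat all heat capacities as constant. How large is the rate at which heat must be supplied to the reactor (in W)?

Q_in = 12200 W

Extent of reaction ξ = 0.442 × 1100 = 486.2 mol/h
Reaction term: ξ·ΔH°_rxn = 486.2 × 49.1 = 23872 kJ/h
Sensible, feed 141→25 °C: -26541 kJ/h
Outlet flows (mol/h): A 613.8, B 486.2, H₂O 486.2
Sensible, products 25→237 °C: 46444 kJ/h
Q = ΔH = 43776 kJ/h = 12.16 kW
Heat supplied = 12160 W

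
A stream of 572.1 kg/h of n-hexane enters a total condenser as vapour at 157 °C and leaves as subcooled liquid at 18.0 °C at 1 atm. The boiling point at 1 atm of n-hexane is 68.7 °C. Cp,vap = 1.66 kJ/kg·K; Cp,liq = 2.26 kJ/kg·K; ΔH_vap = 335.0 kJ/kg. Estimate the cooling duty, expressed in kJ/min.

Q_c = 5680 kJ/min

vapour 157→68.7 °C: -146.58 kJ/kg
condensation at 68.7 °C: -335 kJ/kg
liquid 68.7→18.0 °C: -114.58 kJ/kg
Δh = -146.58 + -335 + -114.58 = -596.16 kJ/kg
Q = ṁ·Δh = 572.1 kg/h × -596.16 kJ/kg = -341060 kJ/h
|Q| = 94.74 kW = 5684.4 kJ/min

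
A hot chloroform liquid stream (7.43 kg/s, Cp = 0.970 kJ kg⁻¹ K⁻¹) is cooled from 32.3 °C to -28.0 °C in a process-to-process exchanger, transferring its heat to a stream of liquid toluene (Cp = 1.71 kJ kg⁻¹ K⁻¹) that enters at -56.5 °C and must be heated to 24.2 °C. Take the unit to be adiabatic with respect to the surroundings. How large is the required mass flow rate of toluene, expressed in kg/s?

Heat released by hot stream: Q = 7.43 × 0.970 × (32.3 − -28.0) = 434.59 kJ/s
Energy balance on cold side (adiabatic exchanger): Q = ṁ_c·Cp_c·(T_c,out − T_c,in)
ṁ_c = 434.59 / [1.71 × (24.2 − -56.5)] = 3.1493 kg/s

ṁ_c = 3.15 kg/s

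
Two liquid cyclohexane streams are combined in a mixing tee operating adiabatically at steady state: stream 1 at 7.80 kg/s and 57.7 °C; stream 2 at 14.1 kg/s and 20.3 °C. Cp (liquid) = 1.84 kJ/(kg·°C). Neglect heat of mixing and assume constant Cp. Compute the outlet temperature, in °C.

T_out = 33.6 °C

No heat crosses the boundary, so H_out = H_in.
Σ ṁᵢCp,ᵢTᵢ = 7.80×1.84×57.7 + 14.1×1.84×20.3 = 1354.8
Σ ṁᵢCp,ᵢ = 7.80×1.84 + 14.1×1.84 = 40.296
T_out = 1354.8 / 40.296 = 33.621 °C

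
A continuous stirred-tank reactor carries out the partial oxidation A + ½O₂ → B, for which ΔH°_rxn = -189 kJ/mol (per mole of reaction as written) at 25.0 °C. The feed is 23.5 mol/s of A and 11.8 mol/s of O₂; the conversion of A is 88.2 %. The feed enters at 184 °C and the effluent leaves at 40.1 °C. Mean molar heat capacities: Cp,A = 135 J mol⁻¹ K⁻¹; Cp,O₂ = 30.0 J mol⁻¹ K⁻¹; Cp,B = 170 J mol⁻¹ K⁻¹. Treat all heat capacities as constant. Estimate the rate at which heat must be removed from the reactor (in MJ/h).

Extent of reaction ξ = 0.882 × 23.5 = 20.727 mol/s
Reaction term: ξ·ΔH°_rxn = 20.727 × -189 = -3917.4 kJ/s
Sensible, feed 184→25 °C: -560.71 kJ/s
Outlet flows (mol/s): A 2.773, O₂ 1.4365, B 20.727
Sensible, products 25→40.1 °C: 59.51 kJ/s
Q = ΔH = -4418.6 kJ/s = -4418.6 kW
Heat removed = 15907 MJ/h

Q_out = 15900 MJ/h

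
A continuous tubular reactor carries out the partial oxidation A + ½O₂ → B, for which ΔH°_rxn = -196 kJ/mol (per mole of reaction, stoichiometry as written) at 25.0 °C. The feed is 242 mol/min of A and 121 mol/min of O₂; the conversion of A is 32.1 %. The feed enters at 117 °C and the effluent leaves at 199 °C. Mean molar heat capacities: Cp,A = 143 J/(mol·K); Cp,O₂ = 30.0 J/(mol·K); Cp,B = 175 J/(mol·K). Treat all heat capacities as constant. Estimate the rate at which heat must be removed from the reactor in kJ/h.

Q_out = 712000 kJ/h

Extent of reaction ξ = 0.321 × 242 = 77.682 mol/min
Reaction term: ξ·ΔH°_rxn = 77.682 × -196 = -15226 kJ/min
Sensible, feed 117→25 °C: -3517.7 kJ/min
Outlet flows (mol/min): A 164.32, O₂ 82.159, B 77.682
Sensible, products 25→199 °C: 6882.8 kJ/min
Q = ΔH = -11861 kJ/min = -197.68 kW
Heat removed = 711630 kJ/h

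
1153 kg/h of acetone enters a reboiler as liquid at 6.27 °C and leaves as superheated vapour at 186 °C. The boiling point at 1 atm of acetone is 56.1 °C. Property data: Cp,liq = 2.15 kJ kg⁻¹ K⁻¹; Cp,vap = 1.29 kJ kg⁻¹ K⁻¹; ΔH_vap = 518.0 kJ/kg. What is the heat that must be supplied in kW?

Q = 254 kW

liquid 6.27→56.1 °C: 107.13 kJ/kg
vaporisation at 56.1 °C: 518 kJ/kg
vapour 56.1→186 °C: 167.57 kJ/kg
Δh = 107.13 + 518 + 167.57 = 792.71 kJ/kg
Q = ṁ·Δh = 1153 kg/h × 792.71 kJ/kg = 913990 kJ/h
|Q| = 253.89 kW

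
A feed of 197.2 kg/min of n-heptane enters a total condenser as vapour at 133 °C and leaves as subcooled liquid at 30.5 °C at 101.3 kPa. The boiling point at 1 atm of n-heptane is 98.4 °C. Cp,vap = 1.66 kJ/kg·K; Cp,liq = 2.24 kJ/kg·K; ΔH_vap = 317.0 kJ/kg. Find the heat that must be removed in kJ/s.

vapour 133→98.4 °C: -57.436 kJ/kg
condensation at 98.4 °C: -317 kJ/kg
liquid 98.4→30.5 °C: -152.1 kJ/kg
Δh = -57.436 + -317 + -152.1 = -526.53 kJ/kg
Q = ṁ·Δh = 197.2 kg/min × -526.53 kJ/kg = -103830 kJ/min
|Q| = 1730.5 kW

Q_c = 1730 kJ/s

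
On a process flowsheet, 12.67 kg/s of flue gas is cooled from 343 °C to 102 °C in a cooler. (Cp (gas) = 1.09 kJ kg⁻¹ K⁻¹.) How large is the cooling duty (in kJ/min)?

Q_c = 200000 kJ/min

Q = ṁ·Cp·ΔT = 12.67 × 1.09 × (102 − 343) = -3328.3 kJ/s
Cooling duty = 199700 kJ/min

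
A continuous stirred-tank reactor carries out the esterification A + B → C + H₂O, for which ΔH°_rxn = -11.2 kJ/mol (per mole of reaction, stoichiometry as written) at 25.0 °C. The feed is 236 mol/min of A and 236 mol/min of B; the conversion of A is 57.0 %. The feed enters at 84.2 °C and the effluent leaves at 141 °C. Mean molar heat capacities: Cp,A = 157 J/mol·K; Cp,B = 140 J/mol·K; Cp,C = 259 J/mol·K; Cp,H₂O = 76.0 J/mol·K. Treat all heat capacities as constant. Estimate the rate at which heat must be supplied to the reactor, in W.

Extent of reaction ξ = 0.570 × 236 = 134.52 mol/min
Reaction term: ξ·ΔH°_rxn = 134.52 × -11.2 = -1506.6 kJ/min
Sensible, feed 84.2→25 °C: -4149.4 kJ/min
Outlet flows (mol/min): A 101.48, B 101.48, C 134.52, H₂O 134.52
Sensible, products 25→141 °C: 8723.6 kJ/min
Q = ΔH = 3067.6 kJ/min = 51.126 kW
Heat supplied = 51126 W

Q_in = 51100 W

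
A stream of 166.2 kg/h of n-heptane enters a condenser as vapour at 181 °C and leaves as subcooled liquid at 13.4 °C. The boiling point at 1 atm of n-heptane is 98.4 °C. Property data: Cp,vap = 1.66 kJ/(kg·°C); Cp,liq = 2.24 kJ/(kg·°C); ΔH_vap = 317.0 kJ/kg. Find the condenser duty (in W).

Q_c = 29800 W

vapour 181→98.4 °C: -137.12 kJ/kg
condensation at 98.4 °C: -317 kJ/kg
liquid 98.4→13.4 °C: -190.4 kJ/kg
Δh = -137.12 + -317 + -190.4 = -644.52 kJ/kg
Q = ṁ·Δh = 166.2 kg/h × -644.52 kJ/kg = -107120 kJ/h
|Q| = 29.755 kW = 29755 W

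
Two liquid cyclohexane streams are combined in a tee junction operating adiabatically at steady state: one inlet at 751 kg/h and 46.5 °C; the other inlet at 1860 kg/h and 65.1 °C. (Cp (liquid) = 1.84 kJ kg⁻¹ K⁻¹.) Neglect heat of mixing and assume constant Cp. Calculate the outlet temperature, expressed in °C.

T_out = 59.8 °C

No heat crosses the boundary, so H_out = H_in.
T_out = Σ ṁᵢCp,ᵢTᵢ / Σ ṁᵢCp,ᵢ
      = 287050 / 4804.2 = 59.75 °C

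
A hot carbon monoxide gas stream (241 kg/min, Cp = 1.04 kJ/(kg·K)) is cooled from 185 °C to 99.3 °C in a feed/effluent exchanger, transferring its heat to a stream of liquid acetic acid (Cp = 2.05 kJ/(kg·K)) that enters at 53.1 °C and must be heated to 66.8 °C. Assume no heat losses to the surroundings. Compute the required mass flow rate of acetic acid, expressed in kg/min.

ṁ_c = 765 kg/min

Heat released by hot stream: Q = 241 × 1.04 × (185 − 99.3) = 21480 kJ/min
Energy balance on cold side (adiabatic exchanger): Q = ṁ_c·Cp_c·(T_c,out − T_c,in)
ṁ_c = 21480 / [2.05 × (66.8 − 53.1)] = 764.82 kg/min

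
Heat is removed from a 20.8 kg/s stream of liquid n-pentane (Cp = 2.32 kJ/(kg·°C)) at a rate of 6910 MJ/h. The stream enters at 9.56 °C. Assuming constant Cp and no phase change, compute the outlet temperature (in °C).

T_out = -30.2 °C

Q = 6910 MJ/h = 1919.4 kJ/s
ΔT = Q/(ṁ·Cp) = 1919.4/(20.8×2.32) = 39.776 K
T_out = 9.56 − 39.776 = -30.216 °C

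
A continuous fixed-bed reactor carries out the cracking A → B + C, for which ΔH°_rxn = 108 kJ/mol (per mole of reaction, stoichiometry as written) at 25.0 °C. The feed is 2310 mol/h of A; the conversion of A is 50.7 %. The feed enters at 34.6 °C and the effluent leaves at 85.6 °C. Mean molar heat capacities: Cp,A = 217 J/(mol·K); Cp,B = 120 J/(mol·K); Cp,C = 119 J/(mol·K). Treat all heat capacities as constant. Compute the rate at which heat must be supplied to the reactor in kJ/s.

Extent of reaction ξ = 0.507 × 2310 = 1171.2 mol/h
Reaction term: ξ·ΔH°_rxn = 1171.2 × 108 = 126490 kJ/h
Sensible, feed 34.6→25 °C: -4812.2 kJ/h
Outlet flows (mol/h): A 1138.8, B 1171.2, C 1171.2
Sensible, products 25→85.6 °C: 31938 kJ/h
Q = ΔH = 153610 kJ/h = 42.67 kW
Heat supplied = 42.67 kJ/s

Q_in = 42.7 kJ/s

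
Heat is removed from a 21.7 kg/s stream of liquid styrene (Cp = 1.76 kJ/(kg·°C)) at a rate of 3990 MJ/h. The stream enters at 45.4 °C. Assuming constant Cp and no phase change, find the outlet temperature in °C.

T_out = 16.4 °C

Q = 3990 MJ/h = 1108.3 kJ/s
ΔT = Q/(ṁ·Cp) = 1108.3/(21.7×1.76) = 29.02 K
T_out = 45.4 − 29.02 = 16.38 °C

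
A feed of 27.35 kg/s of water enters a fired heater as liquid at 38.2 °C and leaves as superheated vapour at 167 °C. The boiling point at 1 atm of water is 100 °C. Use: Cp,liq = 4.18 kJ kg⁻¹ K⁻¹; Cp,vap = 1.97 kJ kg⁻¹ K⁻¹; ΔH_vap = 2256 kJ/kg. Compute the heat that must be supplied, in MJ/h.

Q = 261000 MJ/h

liquid 38.2→100 °C: 258.32 kJ/kg
vaporisation at 100 °C: 2256 kJ/kg
vapour 100→167 °C: 131.99 kJ/kg
Δh = 258.32 + 2256 + 131.99 = 2646.3 kJ/kg
Q = ṁ·Δh = 27.35 kg/s × 2646.3 kJ/kg = 72377 kJ/s
|Q| = 72377 kW = 260560 MJ/h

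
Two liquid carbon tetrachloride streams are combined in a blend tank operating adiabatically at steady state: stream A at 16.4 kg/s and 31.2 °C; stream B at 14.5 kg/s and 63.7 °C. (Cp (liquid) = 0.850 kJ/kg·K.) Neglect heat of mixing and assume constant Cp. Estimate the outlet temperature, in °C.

T_out = 46.5 °C

Energy balance with Q = 0: Σ ṁᵢCp,ᵢ(T_out − Tᵢ) = 0
Σ ṁᵢCp,ᵢTᵢ = 16.4×0.850×31.2 + 14.5×0.850×63.7 = 1220
Σ ṁᵢCp,ᵢ = 16.4×0.850 + 14.5×0.850 = 26.265
T_out = 1220 / 26.265 = 46.451 °C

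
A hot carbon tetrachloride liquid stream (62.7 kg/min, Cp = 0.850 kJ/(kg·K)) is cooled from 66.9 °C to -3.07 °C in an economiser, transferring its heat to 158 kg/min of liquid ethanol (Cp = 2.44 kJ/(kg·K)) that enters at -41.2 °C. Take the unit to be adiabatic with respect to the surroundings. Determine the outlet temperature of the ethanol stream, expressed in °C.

T_c,out = -31.5 °C

Heat released by hot stream: Q = 62.7 × 0.850 × (66.9 − -3.07) = 3729.1 kJ/min
Energy balance on cold side (adiabatic exchanger): Q = ṁ_c·Cp_c·(T_c,out − T_c,in)
T_c,out = -41.2 + 3729.1/(158 × 2.44) = -31.527 °C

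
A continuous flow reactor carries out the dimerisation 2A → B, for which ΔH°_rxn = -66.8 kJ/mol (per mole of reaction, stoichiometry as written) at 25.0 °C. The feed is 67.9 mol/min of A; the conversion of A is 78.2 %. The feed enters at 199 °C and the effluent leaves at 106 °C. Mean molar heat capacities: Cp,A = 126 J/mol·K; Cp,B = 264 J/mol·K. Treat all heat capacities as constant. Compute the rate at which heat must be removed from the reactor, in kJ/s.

Q_out = 42.4 kJ/s

Extent of reaction ξ = 0.782 × 67.9 / 2 = 26.549 mol/min
Reaction term: ξ·ΔH°_rxn = 26.549 × -66.8 = -1773.5 kJ/min
Sensible, feed 199→25 °C: -1488.6 kJ/min
Outlet flows (mol/min): A 14.802, B 26.549
Sensible, products 25→106 °C: 718.79 kJ/min
Q = ΔH = -2543.3 kJ/min = -42.389 kW
Heat removed = 42.389 kJ/s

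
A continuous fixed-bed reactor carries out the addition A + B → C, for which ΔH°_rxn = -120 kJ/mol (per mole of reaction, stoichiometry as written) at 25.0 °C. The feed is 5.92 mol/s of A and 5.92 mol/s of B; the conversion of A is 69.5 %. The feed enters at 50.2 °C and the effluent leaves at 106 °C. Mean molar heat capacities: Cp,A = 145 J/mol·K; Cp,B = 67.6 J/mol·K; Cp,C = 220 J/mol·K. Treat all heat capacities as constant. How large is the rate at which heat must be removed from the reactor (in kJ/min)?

Q_out = 25300 kJ/min

Extent of reaction ξ = 0.695 × 5.92 = 4.1144 mol/s
Reaction term: ξ·ΔH°_rxn = 4.1144 × -120 = -493.73 kJ/s
Sensible, feed 50.2→25 °C: -31.717 kJ/s
Outlet flows (mol/s): A 1.8056, B 1.8056, C 4.1144
Sensible, products 25→106 °C: 104.41 kJ/s
Q = ΔH = -421.03 kJ/s = -421.03 kW
Heat removed = 25262 kJ/min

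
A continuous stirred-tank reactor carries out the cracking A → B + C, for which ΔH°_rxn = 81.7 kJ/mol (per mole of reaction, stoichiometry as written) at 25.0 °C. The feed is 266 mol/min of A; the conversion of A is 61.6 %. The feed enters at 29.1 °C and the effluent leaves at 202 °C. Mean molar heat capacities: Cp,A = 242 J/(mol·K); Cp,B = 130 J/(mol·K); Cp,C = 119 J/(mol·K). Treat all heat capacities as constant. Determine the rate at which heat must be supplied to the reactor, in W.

Q_in = 412000 W

Extent of reaction ξ = 0.616 × 266 = 163.86 mol/min
Reaction term: ξ·ΔH°_rxn = 163.86 × 81.7 = 13387 kJ/min
Sensible, feed 29.1→25 °C: -263.93 kJ/min
Outlet flows (mol/min): A 102.14, B 163.86, C 163.86
Sensible, products 25→202 °C: 11597 kJ/min
Q = ΔH = 24720 kJ/min = 412 kW
Heat supplied = 412000 W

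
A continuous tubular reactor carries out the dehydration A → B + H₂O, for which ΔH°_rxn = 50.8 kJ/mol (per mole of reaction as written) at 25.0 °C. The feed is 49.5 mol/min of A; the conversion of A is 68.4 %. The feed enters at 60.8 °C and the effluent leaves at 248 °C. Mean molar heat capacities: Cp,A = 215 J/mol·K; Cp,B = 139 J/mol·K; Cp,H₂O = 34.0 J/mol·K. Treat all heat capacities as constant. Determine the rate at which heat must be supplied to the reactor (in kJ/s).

Q_in = 56.6 kJ/s

Extent of reaction ξ = 0.684 × 49.5 = 33.858 mol/min
Reaction term: ξ·ΔH°_rxn = 33.858 × 50.8 = 1720 kJ/min
Sensible, feed 60.8→25 °C: -381 kJ/min
Outlet flows (mol/min): A 15.642, B 33.858, H₂O 33.858
Sensible, products 25→248 °C: 2056.2 kJ/min
Q = ΔH = 3395.1 kJ/min = 56.586 kW
Heat supplied = 56.586 kJ/s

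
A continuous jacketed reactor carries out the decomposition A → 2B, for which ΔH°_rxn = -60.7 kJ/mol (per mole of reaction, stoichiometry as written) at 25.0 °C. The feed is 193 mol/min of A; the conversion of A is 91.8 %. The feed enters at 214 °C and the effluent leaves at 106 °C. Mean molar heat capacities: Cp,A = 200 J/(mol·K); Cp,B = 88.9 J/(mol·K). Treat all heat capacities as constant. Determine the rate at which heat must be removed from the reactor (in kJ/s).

Extent of reaction ξ = 0.918 × 193 = 177.17 mol/min
Reaction term: ξ·ΔH°_rxn = 177.17 × -60.7 = -10754 kJ/min
Sensible, feed 214→25 °C: -7295.4 kJ/min
Outlet flows (mol/min): A 15.826, B 354.35
Sensible, products 25→106 °C: 2808 kJ/min
Q = ΔH = -15242 kJ/min = -254.03 kW
Heat removed = 254.03 kJ/s

Q_out = 254 kJ/s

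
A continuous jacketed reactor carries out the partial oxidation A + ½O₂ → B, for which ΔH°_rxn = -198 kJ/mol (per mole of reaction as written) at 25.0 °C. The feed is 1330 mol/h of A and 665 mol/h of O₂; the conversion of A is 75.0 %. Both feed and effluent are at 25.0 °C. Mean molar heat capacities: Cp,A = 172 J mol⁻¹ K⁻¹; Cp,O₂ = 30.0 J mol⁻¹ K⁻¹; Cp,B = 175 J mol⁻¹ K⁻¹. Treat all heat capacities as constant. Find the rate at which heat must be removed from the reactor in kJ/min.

Extent of reaction ξ = 0.750 × 1330 = 997.5 mol/h
Reaction term: ξ·ΔH°_rxn = 997.5 × -198 = -197500 kJ/h
Q = ΔH = -197500 kJ/h = -54.862 kW
Heat removed = 3291.8 kJ/min

Q_out = 3290 kJ/min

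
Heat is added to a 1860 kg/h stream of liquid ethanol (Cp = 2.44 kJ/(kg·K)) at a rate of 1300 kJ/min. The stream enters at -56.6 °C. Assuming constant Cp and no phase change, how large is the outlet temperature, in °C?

Q = 1300 kJ/min = 78000 kJ/h
ΔT = Q/(ṁ·Cp) = 78000/(1860×2.44) = 17.187 K
T_out = -56.6 + 17.187 = -39.413 °C

T_out = -39.4 °C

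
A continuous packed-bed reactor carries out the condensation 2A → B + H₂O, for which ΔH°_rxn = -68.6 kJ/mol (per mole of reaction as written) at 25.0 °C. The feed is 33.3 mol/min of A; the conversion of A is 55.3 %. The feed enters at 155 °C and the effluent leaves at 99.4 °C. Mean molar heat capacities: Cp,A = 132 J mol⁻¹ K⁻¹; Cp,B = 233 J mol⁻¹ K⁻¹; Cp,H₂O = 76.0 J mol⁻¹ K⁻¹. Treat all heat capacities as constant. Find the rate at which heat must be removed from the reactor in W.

Extent of reaction ξ = 0.553 × 33.3 / 2 = 9.2074 mol/min
Reaction term: ξ·ΔH°_rxn = 9.2074 × -68.6 = -631.63 kJ/min
Sensible, feed 155→25 °C: -571.43 kJ/min
Outlet flows (mol/min): A 14.885, B 9.2074, H₂O 9.2074
Sensible, products 25→99.4 °C: 357.86 kJ/min
Q = ΔH = -845.2 kJ/min = -14.087 kW
Heat removed = 14087 W

Q_out = 14100 W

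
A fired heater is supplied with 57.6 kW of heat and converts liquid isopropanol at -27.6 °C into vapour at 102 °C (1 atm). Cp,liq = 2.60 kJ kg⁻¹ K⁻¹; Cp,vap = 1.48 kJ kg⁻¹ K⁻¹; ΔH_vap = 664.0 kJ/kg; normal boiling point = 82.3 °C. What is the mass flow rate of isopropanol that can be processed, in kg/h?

Δh = 2.60×(82.3−-27.6) + 664.0 + 1.48×(102−82.3) = 978.9 kJ/kg
Q = 57.6 kW = 57.6 kJ/s = 207360 kJ/h
ṁ = Q/Δh = 207360 / 978.9 = 211.83 kg/h

ṁ = 212 kg/h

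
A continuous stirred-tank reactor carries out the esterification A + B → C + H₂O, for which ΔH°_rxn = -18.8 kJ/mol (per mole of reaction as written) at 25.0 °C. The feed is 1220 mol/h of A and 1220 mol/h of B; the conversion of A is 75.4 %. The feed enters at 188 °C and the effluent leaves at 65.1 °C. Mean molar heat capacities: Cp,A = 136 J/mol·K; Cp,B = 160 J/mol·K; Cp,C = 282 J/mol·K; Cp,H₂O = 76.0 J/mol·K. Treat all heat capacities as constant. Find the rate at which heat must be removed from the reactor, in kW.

Q_out = 16.5 kW

Extent of reaction ξ = 0.754 × 1220 = 919.88 mol/h
Reaction term: ξ·ΔH°_rxn = 919.88 × -18.8 = -17294 kJ/h
Sensible, feed 188→25 °C: -58863 kJ/h
Outlet flows (mol/h): A 300.12, B 300.12, C 919.88, H₂O 919.88
Sensible, products 25→65.1 °C: 16768 kJ/h
Q = ΔH = -59388 kJ/h = -16.497 kW
Heat removed = 16.497 kW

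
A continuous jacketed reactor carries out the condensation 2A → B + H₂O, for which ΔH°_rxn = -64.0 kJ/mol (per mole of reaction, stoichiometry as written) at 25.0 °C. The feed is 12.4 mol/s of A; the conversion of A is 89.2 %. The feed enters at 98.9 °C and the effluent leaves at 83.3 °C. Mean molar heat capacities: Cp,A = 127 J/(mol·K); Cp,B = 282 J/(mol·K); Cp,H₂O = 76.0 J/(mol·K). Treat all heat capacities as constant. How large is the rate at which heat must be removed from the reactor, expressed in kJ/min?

Extent of reaction ξ = 0.892 × 12.4 / 2 = 5.5304 mol/s
Reaction term: ξ·ΔH°_rxn = 5.5304 × -64.0 = -353.95 kJ/s
Sensible, feed 98.9→25 °C: -116.38 kJ/s
Outlet flows (mol/s): A 1.3392, B 5.5304, H₂O 5.5304
Sensible, products 25→83.3 °C: 125.34 kJ/s
Q = ΔH = -344.98 kJ/s = -344.98 kW
Heat removed = 20699 kJ/min

Q_out = 20700 kJ/min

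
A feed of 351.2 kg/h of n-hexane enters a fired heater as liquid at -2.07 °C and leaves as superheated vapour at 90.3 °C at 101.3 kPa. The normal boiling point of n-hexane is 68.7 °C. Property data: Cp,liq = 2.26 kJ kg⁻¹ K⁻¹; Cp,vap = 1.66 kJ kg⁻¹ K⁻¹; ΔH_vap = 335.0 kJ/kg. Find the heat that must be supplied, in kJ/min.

Q = 3110 kJ/min

liquid -2.07→68.7 °C: 159.94 kJ/kg
vaporisation at 68.7 °C: 335 kJ/kg
vapour 68.7→90.3 °C: 35.856 kJ/kg
Δh = 159.94 + 335 + 35.856 = 530.8 kJ/kg
Q = ṁ·Δh = 351.2 kg/h × 530.8 kJ/kg = 186420 kJ/h
|Q| = 51.782 kW = 3106.9 kJ/min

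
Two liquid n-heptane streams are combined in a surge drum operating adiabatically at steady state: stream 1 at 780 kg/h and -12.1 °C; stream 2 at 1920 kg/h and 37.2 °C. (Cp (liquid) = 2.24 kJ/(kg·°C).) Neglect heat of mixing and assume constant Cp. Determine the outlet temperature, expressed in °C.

Energy balance with Q = 0: Σ ṁᵢCp,ᵢ(T_out − Tᵢ) = 0
Σ ṁᵢCp,ᵢTᵢ = 780×2.24×-12.1 + 1920×2.24×37.2 = 138850
Σ ṁᵢCp,ᵢ = 780×2.24 + 1920×2.24 = 6048
T_out = 138850 / 6048 = 22.958 °C

T_out = 23.0 °C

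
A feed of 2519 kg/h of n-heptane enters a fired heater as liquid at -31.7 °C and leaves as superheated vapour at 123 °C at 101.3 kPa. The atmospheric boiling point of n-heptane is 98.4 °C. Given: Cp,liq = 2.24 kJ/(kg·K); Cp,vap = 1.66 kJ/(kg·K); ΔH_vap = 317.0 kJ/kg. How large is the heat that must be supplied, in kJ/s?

Q = 454 kJ/s

liquid -31.7→98.4 °C: 291.42 kJ/kg
vaporisation at 98.4 °C: 317 kJ/kg
vapour 98.4→123 °C: 40.836 kJ/kg
Δh = 291.42 + 317 + 40.836 = 649.26 kJ/kg
Q = ṁ·Δh = 2519 kg/h × 649.26 kJ/kg = 1.6355e+06 kJ/h
|Q| = 454.3 kW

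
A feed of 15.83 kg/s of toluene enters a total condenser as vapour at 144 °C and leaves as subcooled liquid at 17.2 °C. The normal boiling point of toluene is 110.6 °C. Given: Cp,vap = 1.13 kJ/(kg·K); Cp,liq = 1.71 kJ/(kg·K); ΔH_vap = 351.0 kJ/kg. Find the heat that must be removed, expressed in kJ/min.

Q_c = 521000 kJ/min

vapour 144→110.6 °C: -37.742 kJ/kg
condensation at 110.6 °C: -351 kJ/kg
liquid 110.6→17.2 °C: -159.71 kJ/kg
Δh = -37.742 + -351 + -159.71 = -548.46 kJ/kg
Q = ṁ·Δh = 15.83 kg/s × -548.46 kJ/kg = -8682.1 kJ/s
|Q| = 8682.1 kW = 520920 kJ/min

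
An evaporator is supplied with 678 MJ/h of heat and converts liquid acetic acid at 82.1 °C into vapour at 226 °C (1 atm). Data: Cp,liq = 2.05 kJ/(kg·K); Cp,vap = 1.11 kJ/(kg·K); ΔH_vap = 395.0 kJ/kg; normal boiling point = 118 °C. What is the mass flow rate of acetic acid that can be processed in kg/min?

ṁ = 19.2 kg/min

Δh = 2.05×(118−82.1) + 395.0 + 1.11×(226−118) = 588.48 kJ/kg
Q = 678 MJ/h = 188.33 kJ/s = 11300 kJ/min
ṁ = Q/Δh = 11300 / 588.48 = 19.202 kg/min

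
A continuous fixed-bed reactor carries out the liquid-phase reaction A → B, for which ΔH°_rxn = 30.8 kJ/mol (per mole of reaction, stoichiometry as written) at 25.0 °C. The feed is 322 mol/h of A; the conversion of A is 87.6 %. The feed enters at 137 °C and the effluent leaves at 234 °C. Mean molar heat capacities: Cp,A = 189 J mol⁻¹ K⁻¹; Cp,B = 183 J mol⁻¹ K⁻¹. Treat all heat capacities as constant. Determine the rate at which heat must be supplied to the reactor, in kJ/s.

Extent of reaction ξ = 0.876 × 322 = 282.07 mol/h
Reaction term: ξ·ΔH°_rxn = 282.07 × 30.8 = 8687.8 kJ/h
Sensible, feed 137→25 °C: -6816.1 kJ/h
Outlet flows (mol/h): A 39.928, B 282.07
Sensible, products 25→234 °C: 12366 kJ/h
Q = ΔH = 14237 kJ/h = 3.9548 kW
Heat supplied = 3.9548 kJ/s

Q_in = 3.95 kJ/s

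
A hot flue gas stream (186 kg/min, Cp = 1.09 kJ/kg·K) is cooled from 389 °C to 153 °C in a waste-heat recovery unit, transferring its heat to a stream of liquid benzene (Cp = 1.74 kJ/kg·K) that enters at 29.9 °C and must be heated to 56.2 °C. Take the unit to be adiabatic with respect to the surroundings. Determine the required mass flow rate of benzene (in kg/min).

ṁ_c = 1050 kg/min

Heat released by hot stream: Q = 186 × 1.09 × (389 − 153) = 47847 kJ/min
Energy balance on cold side (adiabatic exchanger): Q = ṁ_c·Cp_c·(T_c,out − T_c,in)
ṁ_c = 47847 / [1.74 × (56.2 − 29.9)] = 1045.6 kg/min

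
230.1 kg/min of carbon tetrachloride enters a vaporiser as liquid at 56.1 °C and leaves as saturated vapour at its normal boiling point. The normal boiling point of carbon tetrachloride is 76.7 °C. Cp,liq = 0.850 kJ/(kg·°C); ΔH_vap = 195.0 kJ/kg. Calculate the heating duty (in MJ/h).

liquid 56.1→76.7 °C: 17.51 kJ/kg
vaporisation at 76.7 °C: 195 kJ/kg
Δh = 17.51 + 195 = 212.51 kJ/kg
Q = ṁ·Δh = 230.1 kg/min × 212.51 kJ/kg = 48899 kJ/min
|Q| = 814.98 kW = 2933.9 MJ/h

Q = 2930 MJ/h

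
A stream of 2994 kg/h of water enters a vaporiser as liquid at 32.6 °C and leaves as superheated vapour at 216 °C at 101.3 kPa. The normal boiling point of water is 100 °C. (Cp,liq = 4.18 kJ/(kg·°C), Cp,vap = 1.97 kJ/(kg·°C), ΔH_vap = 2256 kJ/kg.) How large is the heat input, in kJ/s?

liquid 32.6→100 °C: 281.73 kJ/kg
vaporisation at 100 °C: 2256 kJ/kg
vapour 100→216 °C: 228.52 kJ/kg
Δh = 281.73 + 2256 + 228.52 = 2766.3 kJ/kg
Q = ṁ·Δh = 2994 kg/h × 2766.3 kJ/kg = 8.2822e+06 kJ/h
|Q| = 2300.6 kW

Q = 2300 kJ/s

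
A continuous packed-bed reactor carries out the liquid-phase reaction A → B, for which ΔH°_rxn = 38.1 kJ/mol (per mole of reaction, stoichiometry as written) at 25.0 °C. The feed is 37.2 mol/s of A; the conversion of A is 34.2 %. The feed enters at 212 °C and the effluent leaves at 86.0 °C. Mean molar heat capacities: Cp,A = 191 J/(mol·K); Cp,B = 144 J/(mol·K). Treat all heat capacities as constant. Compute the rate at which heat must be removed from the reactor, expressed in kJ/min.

Q_out = 26800 kJ/min

Extent of reaction ξ = 0.342 × 37.2 = 12.722 mol/s
Reaction term: ξ·ΔH°_rxn = 12.722 × 38.1 = 484.72 kJ/s
Sensible, feed 212→25 °C: -1328.7 kJ/s
Outlet flows (mol/s): A 24.478, B 12.722
Sensible, products 25→86.0 °C: 396.94 kJ/s
Q = ΔH = -447.01 kJ/s = -447.01 kW
Heat removed = 26820 kJ/min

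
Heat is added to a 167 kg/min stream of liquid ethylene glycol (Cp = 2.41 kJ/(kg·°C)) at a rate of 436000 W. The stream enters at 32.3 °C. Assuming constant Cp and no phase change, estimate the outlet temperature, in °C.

T_out = 97.3 °C

Q = 436000 W = 26160 kJ/min
ΔT = Q/(ṁ·Cp) = 26160/(167×2.41) = 64.999 K
T_out = 32.3 + 64.999 = 97.299 °C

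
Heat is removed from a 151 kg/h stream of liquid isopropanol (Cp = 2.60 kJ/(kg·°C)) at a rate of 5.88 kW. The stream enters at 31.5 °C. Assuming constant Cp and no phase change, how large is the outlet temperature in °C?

T_out = -22.4 °C

Q = 5.88 kW = 21168 kJ/h
ΔT = Q/(ṁ·Cp) = 21168/(151×2.60) = 53.917 K
T_out = 31.5 − 53.917 = -22.417 °C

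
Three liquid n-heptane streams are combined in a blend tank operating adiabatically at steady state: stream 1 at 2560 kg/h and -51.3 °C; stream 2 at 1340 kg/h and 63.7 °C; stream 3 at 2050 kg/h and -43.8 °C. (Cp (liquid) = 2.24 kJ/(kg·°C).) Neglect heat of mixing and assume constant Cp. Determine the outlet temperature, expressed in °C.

Energy balance with Q = 0: Σ ṁᵢCp,ᵢ(T_out − Tᵢ) = 0
T_out = Σ ṁᵢCp,ᵢTᵢ / Σ ṁᵢCp,ᵢ
      = -304100 / 13328 = -22.817 °C

T_out = -22.8 °C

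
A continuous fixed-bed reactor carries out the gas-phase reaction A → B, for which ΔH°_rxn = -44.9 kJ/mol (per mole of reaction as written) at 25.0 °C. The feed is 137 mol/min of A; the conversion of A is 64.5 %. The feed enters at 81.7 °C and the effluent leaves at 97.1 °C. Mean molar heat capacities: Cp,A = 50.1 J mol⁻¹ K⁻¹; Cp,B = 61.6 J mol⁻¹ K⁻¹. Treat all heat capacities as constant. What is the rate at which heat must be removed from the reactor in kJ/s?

Q_out = 63.1 kJ/s

Extent of reaction ξ = 0.645 × 137 = 88.365 mol/min
Reaction term: ξ·ΔH°_rxn = 88.365 × -44.9 = -3967.6 kJ/min
Sensible, feed 81.7→25 °C: -389.17 kJ/min
Outlet flows (mol/min): A 48.635, B 88.365
Sensible, products 25→97.1 °C: 568.14 kJ/min
Q = ΔH = -3788.6 kJ/min = -63.144 kW
Heat removed = 63.144 kJ/s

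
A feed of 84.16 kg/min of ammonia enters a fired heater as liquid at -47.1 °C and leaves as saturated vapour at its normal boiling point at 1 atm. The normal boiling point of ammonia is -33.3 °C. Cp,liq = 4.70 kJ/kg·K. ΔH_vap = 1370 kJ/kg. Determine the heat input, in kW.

liquid -47.1→-33.3 °C: 64.86 kJ/kg
vaporisation at -33.3 °C: 1370 kJ/kg
Δh = 64.86 + 1370 = 1434.9 kJ/kg
Q = ṁ·Δh = 84.16 kg/min × 1434.9 kJ/kg = 120760 kJ/min
|Q| = 2012.6 kW

Q = 2010 kW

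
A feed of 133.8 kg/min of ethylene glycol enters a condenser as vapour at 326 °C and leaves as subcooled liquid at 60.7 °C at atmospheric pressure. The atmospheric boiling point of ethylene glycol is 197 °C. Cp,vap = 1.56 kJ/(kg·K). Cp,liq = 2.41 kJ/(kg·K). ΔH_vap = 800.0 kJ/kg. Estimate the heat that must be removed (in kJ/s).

vapour 326→197 °C: -201.24 kJ/kg
condensation at 197 °C: -800 kJ/kg
liquid 197→60.7 °C: -328.48 kJ/kg
Δh = -201.24 + -800 + -328.48 = -1329.7 kJ/kg
Q = ṁ·Δh = 133.8 kg/min × -1329.7 kJ/kg = -177920 kJ/min
|Q| = 2965.3 kW

Q_c = 2970 kJ/s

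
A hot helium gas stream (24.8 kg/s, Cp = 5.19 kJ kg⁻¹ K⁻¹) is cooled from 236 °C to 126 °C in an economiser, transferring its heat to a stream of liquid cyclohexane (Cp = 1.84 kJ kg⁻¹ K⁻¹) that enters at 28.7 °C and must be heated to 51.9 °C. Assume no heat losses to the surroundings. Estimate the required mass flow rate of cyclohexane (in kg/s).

ṁ_c = 332 kg/s

Heat released by hot stream: Q = 24.8 × 5.19 × (236 − 126) = 14158 kJ/s
Energy balance on cold side (adiabatic exchanger): Q = ṁ_c·Cp_c·(T_c,out − T_c,in)
ṁ_c = 14158 / [1.84 × (51.9 − 28.7)] = 331.67 kg/s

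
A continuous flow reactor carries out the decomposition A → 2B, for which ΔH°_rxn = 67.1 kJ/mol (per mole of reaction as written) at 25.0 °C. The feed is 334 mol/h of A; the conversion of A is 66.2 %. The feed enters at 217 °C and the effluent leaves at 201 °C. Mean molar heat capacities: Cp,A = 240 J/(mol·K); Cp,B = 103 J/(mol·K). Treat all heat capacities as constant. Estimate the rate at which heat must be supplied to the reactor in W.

Extent of reaction ξ = 0.662 × 334 = 221.11 mol/h
Reaction term: ξ·ΔH°_rxn = 221.11 × 67.1 = 14836 kJ/h
Sensible, feed 217→25 °C: -15391 kJ/h
Outlet flows (mol/h): A 112.89, B 442.22
Sensible, products 25→201 °C: 12785 kJ/h
Q = ΔH = 12231 kJ/h = 3.3974 kW
Heat supplied = 3397.4 W

Q_in = 3400 W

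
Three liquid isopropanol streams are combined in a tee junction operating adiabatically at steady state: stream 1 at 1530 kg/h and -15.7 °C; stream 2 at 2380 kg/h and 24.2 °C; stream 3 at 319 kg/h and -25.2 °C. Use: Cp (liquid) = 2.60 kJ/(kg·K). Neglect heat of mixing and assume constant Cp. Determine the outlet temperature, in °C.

T_out = 6.04 °C

Adiabatic, steady state ⇒ Σ ṁᵢCp,ᵢ(T_out − Tᵢ) = 0
T_out = Σ ṁᵢCp,ᵢTᵢ / Σ ṁᵢCp,ᵢ
      = 66394 / 10995 = 6.0384 °C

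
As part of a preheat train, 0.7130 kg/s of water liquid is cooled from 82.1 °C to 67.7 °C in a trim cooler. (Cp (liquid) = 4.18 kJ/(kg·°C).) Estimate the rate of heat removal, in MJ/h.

Q_c = 155 MJ/h

Q = ṁ·Cp·ΔT = 0.7130 × 4.18 × (67.7 − 82.1) = -42.917 kJ/s
Cooling duty = 154.5 MJ/h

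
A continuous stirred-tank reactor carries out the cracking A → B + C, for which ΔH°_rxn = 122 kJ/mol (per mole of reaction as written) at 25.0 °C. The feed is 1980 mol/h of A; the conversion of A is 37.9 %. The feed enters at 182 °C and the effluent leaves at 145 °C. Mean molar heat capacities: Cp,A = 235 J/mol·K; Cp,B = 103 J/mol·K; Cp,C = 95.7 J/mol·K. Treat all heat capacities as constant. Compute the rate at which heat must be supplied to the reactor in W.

Q_in = 19700 W

Extent of reaction ξ = 0.379 × 1980 = 750.42 mol/h
Reaction term: ξ·ΔH°_rxn = 750.42 × 122 = 91551 kJ/h
Sensible, feed 182→25 °C: -73052 kJ/h
Outlet flows (mol/h): A 1229.6, B 750.42, C 750.42
Sensible, products 25→145 °C: 52567 kJ/h
Q = ΔH = 71066 kJ/h = 19.741 kW
Heat supplied = 19741 W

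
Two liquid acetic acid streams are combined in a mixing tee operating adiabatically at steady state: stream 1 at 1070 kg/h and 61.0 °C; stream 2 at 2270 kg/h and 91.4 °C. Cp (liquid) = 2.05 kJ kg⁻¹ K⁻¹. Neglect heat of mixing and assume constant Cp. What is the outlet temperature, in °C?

Energy balance with Q = 0: Σ ṁᵢCp,ᵢ(T_out − Tᵢ) = 0
T_out = Σ ṁᵢCp,ᵢTᵢ / Σ ṁᵢCp,ᵢ
      = 559130 / 6847 = 81.661 °C

T_out = 81.7 °C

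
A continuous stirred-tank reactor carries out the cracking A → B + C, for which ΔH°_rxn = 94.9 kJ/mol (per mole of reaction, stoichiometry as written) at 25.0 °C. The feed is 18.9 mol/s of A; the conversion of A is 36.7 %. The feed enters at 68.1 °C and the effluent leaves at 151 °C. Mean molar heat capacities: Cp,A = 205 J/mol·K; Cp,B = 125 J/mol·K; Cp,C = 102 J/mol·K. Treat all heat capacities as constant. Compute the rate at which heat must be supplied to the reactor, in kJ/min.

Extent of reaction ξ = 0.367 × 18.9 = 6.9363 mol/s
Reaction term: ξ·ΔH°_rxn = 6.9363 × 94.9 = 658.25 kJ/s
Sensible, feed 68.1→25 °C: -166.99 kJ/s
Outlet flows (mol/s): A 11.964, B 6.9363, C 6.9363
Sensible, products 25→151 °C: 507.41 kJ/s
Q = ΔH = 998.68 kJ/s = 998.68 kW
Heat supplied = 59921 kJ/min

Q_in = 59900 kJ/min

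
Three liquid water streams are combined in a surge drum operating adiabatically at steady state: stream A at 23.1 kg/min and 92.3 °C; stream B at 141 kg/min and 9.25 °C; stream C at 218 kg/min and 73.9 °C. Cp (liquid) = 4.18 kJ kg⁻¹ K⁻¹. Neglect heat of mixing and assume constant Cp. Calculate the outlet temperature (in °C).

T_out = 51.2 °C

Adiabatic, steady state ⇒ Σ ṁᵢCp,ᵢ(T_out − Tᵢ) = 0
T_out = Σ ṁᵢCp,ᵢTᵢ / Σ ṁᵢCp,ᵢ
      = 81705 / 1597.2 = 51.156 °C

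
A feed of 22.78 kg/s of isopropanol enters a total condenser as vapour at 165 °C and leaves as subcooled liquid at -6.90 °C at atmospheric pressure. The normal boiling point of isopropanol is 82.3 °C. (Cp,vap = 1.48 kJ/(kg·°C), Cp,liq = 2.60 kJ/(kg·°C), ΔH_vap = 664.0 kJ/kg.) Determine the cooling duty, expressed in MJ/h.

Q_c = 83500 MJ/h

vapour 165→82.3 °C: -122.4 kJ/kg
condensation at 82.3 °C: -664 kJ/kg
liquid 82.3→-6.90 °C: -231.92 kJ/kg
Δh = -122.4 + -664 + -231.92 = -1018.3 kJ/kg
Q = ṁ·Δh = 22.78 kg/s × -1018.3 kJ/kg = -23197 kJ/s
|Q| = 23197 kW = 83510 MJ/h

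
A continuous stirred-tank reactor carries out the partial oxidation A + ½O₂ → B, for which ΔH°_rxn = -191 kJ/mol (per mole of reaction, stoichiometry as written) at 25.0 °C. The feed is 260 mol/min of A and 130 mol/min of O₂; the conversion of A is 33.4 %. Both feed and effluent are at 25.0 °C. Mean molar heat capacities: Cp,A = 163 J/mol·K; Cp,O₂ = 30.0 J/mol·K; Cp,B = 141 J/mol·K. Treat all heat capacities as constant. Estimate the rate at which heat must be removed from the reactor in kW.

Extent of reaction ξ = 0.334 × 260 = 86.84 mol/min
Reaction term: ξ·ΔH°_rxn = 86.84 × -191 = -16586 kJ/min
Q = ΔH = -16586 kJ/min = -276.44 kW
Heat removed = 276.44 kW

Q_out = 276 kW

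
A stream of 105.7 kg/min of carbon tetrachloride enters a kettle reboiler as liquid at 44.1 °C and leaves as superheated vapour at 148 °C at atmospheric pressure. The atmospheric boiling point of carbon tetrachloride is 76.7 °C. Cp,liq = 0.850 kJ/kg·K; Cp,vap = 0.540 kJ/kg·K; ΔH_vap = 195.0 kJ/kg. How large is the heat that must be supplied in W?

liquid 44.1→76.7 °C: 27.71 kJ/kg
vaporisation at 76.7 °C: 195 kJ/kg
vapour 76.7→148 °C: 38.502 kJ/kg
Δh = 27.71 + 195 + 38.502 = 261.21 kJ/kg
Q = ṁ·Δh = 105.7 kg/min × 261.21 kJ/kg = 27610 kJ/min
|Q| = 460.17 kW = 460170 W

Q = 460000 W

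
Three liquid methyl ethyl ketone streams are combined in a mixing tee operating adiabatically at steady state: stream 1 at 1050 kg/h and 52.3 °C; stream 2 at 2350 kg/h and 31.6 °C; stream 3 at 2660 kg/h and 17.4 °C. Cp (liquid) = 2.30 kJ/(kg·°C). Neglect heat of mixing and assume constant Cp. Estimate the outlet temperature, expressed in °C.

T_out = 29.0 °C

Adiabatic, steady state ⇒ Σ ṁᵢCp,ᵢ(T_out − Tᵢ) = 0
T_out = Σ ṁᵢCp,ᵢTᵢ / Σ ṁᵢCp,ᵢ
      = 403560 / 13938 = 28.954 °C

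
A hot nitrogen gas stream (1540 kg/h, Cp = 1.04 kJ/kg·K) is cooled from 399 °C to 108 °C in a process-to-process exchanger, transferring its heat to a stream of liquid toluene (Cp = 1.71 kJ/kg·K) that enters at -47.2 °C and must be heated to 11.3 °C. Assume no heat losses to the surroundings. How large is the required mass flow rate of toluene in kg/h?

ṁ_c = 4660 kg/h

Heat released by hot stream: Q = 1540 × 1.04 × (399 − 108) = 466070 kJ/h
Energy balance on cold side (adiabatic exchanger): Q = ṁ_c·Cp_c·(T_c,out − T_c,in)
ṁ_c = 466070 / [1.71 × (11.3 − -47.2)] = 4659 kg/h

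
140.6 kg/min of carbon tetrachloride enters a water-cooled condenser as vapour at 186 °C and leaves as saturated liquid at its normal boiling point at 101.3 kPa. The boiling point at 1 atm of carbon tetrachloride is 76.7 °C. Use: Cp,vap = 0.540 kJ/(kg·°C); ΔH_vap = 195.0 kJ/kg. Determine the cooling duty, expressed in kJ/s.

vapour 186→76.7 °C: -59.022 kJ/kg
condensation at 76.7 °C: -195 kJ/kg
Δh = -59.022 + -195 = -254.02 kJ/kg
Q = ṁ·Δh = 140.6 kg/min × -254.02 kJ/kg = -35715 kJ/min
|Q| = 595.26 kW

Q_c = 595 kJ/s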